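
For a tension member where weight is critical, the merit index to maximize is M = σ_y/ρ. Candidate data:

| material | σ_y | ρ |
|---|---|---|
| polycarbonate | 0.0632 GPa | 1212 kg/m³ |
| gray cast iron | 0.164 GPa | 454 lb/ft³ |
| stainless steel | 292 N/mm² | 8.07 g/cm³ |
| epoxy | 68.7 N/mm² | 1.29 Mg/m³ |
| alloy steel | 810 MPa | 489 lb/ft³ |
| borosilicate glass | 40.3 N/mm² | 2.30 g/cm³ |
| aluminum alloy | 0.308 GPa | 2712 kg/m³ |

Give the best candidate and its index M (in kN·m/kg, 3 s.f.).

In SI units:
  polycarbonate: σ_y = 63.20 MPa, ρ = 1212 kg/m³
  gray cast iron: σ_y = 164.0 MPa, ρ = 7272 kg/m³
  stainless steel: σ_y = 292.0 MPa, ρ = 8070 kg/m³
  epoxy: σ_y = 68.70 MPa, ρ = 1290 kg/m³
  alloy steel: σ_y = 810.0 MPa, ρ = 7833 kg/m³
  borosilicate glass: σ_y = 40.30 MPa, ρ = 2300 kg/m³
  aluminum alloy: σ_y = 308.0 MPa, ρ = 2712 kg/m³
  aluminum alloy: M = 114 kN·m/kg
  alloy steel: M = 103 kN·m/kg
  epoxy: M = 53.3 kN·m/kg
  polycarbonate: M = 52.1 kN·m/kg
  stainless steel: M = 36.2 kN·m/kg
  gray cast iron: M = 22.6 kN·m/kg
  borosilicate glass: M = 17.5 kN·m/kg
Aluminum alloy has the largest M.

aluminum alloy, M = 114 kN·m/kg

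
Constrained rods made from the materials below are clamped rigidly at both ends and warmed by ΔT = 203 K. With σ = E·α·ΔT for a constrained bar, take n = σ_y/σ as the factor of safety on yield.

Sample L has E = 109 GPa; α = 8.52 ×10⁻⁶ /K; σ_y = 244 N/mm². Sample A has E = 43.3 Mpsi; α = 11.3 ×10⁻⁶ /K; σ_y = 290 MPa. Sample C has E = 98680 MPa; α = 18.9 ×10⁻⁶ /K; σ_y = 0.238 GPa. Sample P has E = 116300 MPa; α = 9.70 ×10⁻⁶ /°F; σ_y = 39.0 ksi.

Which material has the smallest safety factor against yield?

Per material, after unit conversion:
  sample L: E = 109.0, α = 8.52, σ_y = 244.0 → σ = 189 MPa, n = 1.29
  sample A: E = 298.5, α = 11.3, σ_y = 290.0 → σ = 685 MPa, n = 0.423
  sample C: E = 98.68, α = 18.9, σ_y = 238.0 → σ = 379 MPa, n = 0.629
  sample P: E = 116.3, α = 17.5, σ_y = 268.9 → σ = 412 MPa, n = 0.652
Sample A has the lowest safety factor, n = 0.423.

sample A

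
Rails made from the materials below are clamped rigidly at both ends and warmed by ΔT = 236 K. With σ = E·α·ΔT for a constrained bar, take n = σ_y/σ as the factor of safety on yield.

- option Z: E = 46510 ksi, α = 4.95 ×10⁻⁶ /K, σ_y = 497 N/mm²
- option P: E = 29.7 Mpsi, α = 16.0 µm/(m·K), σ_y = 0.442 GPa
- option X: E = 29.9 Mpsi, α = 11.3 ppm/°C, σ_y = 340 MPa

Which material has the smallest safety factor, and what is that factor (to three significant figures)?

Converting E to GPa, α to ×10⁻⁶/K, σ_y to MPa, then σ and n for each:
  option Z: E = 320.7, α = 4.95, σ_y = 497.0 → σ = 375 MPa, n = 1.33
  option P: E = 204.8, α = 16.0, σ_y = 442.0 → σ = 773 MPa, n = 0.572
  option X: E = 206.2, α = 11.3, σ_y = 340.0 → σ = 550 MPa, n = 0.618
The minimum is option P at n = 0.572.

option P, n = 0.572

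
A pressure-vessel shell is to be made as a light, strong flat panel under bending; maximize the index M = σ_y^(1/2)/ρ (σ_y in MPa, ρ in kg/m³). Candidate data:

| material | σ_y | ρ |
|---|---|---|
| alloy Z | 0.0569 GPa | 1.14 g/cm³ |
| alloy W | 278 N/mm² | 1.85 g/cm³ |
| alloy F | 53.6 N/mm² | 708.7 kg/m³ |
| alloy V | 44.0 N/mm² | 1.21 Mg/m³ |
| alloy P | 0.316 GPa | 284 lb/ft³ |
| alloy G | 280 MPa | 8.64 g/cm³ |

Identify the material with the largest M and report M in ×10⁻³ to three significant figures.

alloy F, M = 10.3×10⁻³

Normalizing units and computing the index:
  alloy Z: σ_y = 56.90 MPa, ρ = 1140 kg/m³
  alloy W: σ_y = 278.0 MPa, ρ = 1850 kg/m³
  alloy F: σ_y = 53.60 MPa, ρ = 708.7 kg/m³
  alloy V: σ_y = 44.00 MPa, ρ = 1210 kg/m³
  alloy P: σ_y = 316.0 MPa, ρ = 4549 kg/m³
  alloy G: σ_y = 280.0 MPa, ρ = 8640 kg/m³
  alloy F: M = 10.3×10⁻³
  alloy W: M = 9.01×10⁻³
  alloy Z: M = 6.62×10⁻³
  alloy V: M = 5.48×10⁻³
  alloy P: M = 3.91×10⁻³
  alloy G: M = 1.94×10⁻³
Alloy F ranks first.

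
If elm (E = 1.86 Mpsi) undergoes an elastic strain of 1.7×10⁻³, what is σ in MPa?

21.8 MPa

E = 1.86 Mpsi = 12.82 GPa.
σ = E·ε = 12820 MPa × 1.7×10⁻³ = 21.8 MPa.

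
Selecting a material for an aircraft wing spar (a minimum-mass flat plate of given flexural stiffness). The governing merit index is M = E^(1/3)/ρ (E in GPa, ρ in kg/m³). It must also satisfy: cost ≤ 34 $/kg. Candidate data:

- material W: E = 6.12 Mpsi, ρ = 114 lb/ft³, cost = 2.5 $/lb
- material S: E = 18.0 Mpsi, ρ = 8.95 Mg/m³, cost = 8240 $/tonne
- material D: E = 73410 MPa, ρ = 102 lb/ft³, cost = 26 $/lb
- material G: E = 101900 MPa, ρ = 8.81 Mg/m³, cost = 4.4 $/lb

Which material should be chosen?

Screen on constraints: cost ≤ 34 $/kg. Survivors: material W, material S, material G.
Normalizing units and computing the index:
  material W: E = 42.20 GPa, ρ = 1826 kg/m³
  material S: E = 124.1 GPa, ρ = 8950 kg/m³
  material G: E = 101.9 GPa, ρ = 8810 kg/m³
  material W: M = 1.91×10⁻³
  material S: M = 0.557×10⁻³
  material G: M = 0.530×10⁻³
Material W has the largest M.

material W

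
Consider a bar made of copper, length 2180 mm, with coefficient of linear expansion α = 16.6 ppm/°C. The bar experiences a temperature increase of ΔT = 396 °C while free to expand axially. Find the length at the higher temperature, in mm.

2194.3 mm

ΔL = α·L₀·ΔT = 16.6×10⁻⁶ × 2180 mm × 396.0 K = 14.3 mm.
L = L₀ + ΔL = 2180 + 14.3 = 2194.3 mm.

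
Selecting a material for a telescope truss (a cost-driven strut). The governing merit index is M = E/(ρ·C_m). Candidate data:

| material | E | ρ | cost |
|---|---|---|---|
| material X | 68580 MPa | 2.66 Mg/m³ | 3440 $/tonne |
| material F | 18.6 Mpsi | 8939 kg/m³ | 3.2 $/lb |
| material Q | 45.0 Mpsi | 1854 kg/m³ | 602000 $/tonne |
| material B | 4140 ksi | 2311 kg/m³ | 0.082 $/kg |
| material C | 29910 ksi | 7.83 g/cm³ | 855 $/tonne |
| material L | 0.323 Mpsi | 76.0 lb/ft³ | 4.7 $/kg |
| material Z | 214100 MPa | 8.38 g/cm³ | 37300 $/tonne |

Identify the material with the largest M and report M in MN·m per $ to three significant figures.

material B, M = 151 MN·m per $

Normalizing units and computing the index:
  material X: E = 68.58 GPa, ρ = 2660 kg/m³, cost = 3.440 $/kg
  material F: E = 128.2 GPa, ρ = 8939 kg/m³, cost = 7.055 $/kg
  material Q: E = 310.3 GPa, ρ = 1854 kg/m³, cost = 602.0 $/kg
  material B: E = 28.54 GPa, ρ = 2311 kg/m³, cost = 0.08200 $/kg
  material C: E = 206.2 GPa, ρ = 7830 kg/m³, cost = 0.8550 $/kg
  material L: E = 2.227 GPa, ρ = 1217 kg/m³, cost = 4.700 $/kg
  material Z: E = 214.1 GPa, ρ = 8380 kg/m³, cost = 37.30 $/kg
  material B: M = 151 MN·m per $
  material C: M = 30.8 MN·m per $
  material X: M = 7.49 MN·m per $
  material F: M = 2.03 MN·m per $
  material Z: M = 0.685 MN·m per $
  material L: M = 0.389 MN·m per $
  material Q: M = 0.278 MN·m per $
Highest index: material B.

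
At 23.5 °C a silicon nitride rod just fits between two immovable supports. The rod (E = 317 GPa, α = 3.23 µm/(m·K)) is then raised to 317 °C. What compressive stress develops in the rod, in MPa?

301 MPa

ΔT = 293.5 K. Constrained thermal stress σ = E·α·ΔT = 317.0×10³ MPa × 3.23×10⁻⁶ × 293.5 = 301 MPa (compressive).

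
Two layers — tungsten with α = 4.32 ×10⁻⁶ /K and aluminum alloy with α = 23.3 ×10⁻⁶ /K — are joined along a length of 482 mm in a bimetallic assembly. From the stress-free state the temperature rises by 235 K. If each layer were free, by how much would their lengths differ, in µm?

Δα = |4.32 − 23.3|×10⁻⁶/K = 19.0×10⁻⁶/K.
ΔL_mismatch = Δα·L·ΔT = 19.0×10⁻⁶ × 482.0 mm × 235.0 K = 2150 µm.

2150 µm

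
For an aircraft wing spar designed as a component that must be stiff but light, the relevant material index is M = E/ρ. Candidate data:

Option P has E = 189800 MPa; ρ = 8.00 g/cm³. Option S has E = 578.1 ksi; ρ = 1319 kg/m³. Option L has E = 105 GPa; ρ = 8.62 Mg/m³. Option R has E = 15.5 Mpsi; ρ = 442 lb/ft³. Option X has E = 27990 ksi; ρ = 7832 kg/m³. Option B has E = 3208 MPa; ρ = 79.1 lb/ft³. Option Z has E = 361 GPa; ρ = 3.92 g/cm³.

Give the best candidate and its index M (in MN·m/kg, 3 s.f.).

After converting to SI:
  option P: E = 189.8 GPa, ρ = 8000 kg/m³
  option S: E = 3.986 GPa, ρ = 1319 kg/m³
  option L: E = 105.0 GPa, ρ = 8620 kg/m³
  option R: E = 106.9 GPa, ρ = 7080 kg/m³
  option X: E = 193.0 GPa, ρ = 7832 kg/m³
  option B: E = 3.208 GPa, ρ = 1267 kg/m³
  option Z: E = 361.0 GPa, ρ = 3920 kg/m³
  option Z: M = 92.1 MN·m/kg
  option X: M = 24.6 MN·m/kg
  option P: M = 23.7 MN·m/kg
  option R: M = 15.1 MN·m/kg
  option L: M = 12.2 MN·m/kg
  option S: M = 3.02 MN·m/kg
  option B: M = 2.53 MN·m/kg
The maximum is for option Z.

option Z, M = 92.1 MN·m/kg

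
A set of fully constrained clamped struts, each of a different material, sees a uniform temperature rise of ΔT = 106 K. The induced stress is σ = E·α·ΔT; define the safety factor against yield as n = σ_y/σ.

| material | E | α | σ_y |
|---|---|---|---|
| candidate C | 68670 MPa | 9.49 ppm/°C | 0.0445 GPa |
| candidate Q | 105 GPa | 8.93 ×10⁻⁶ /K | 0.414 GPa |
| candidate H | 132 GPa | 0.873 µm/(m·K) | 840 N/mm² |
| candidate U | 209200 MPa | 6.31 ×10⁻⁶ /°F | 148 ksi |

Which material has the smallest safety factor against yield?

candidate C

With everything in SI (GPa, ×10⁻⁶/K, MPa):
  candidate C: E = 68.67, α = 9.49, σ_y = 44.50 → σ = 69.1 MPa, n = 0.644
  candidate Q: E = 105.0, α = 8.93, σ_y = 414.0 → σ = 99.4 MPa, n = 4.17
  candidate H: E = 132.0, α = 0.873, σ_y = 840.0 → σ = 12.2 MPa, n = 68.8
  candidate U: E = 209.2, α = 11.4, σ_y = 1020 → σ = 252 MPa, n = 4.05
Candidate C has the lowest safety factor, n = 0.644.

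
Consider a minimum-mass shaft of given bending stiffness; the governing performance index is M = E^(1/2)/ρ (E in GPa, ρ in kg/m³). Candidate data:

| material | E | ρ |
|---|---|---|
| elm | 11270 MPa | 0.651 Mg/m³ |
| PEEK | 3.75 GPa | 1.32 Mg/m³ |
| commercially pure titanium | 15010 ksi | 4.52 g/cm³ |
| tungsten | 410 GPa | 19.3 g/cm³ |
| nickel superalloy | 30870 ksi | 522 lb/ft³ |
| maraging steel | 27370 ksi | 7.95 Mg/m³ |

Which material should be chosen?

elm

Convert each candidate to consistent units, then evaluate M:
  elm: E = 11.27 GPa, ρ = 651.0 kg/m³
  PEEK: E = 3.750 GPa, ρ = 1320 kg/m³
  commercially pure titanium: E = 103.5 GPa, ρ = 4520 kg/m³
  tungsten: E = 410.0 GPa, ρ = 19300 kg/m³
  nickel superalloy: E = 212.8 GPa, ρ = 8362 kg/m³
  maraging steel: E = 188.7 GPa, ρ = 7950 kg/m³
  elm: M = 5.16×10⁻³
  commercially pure titanium: M = 2.25×10⁻³
  nickel superalloy: M = 1.74×10⁻³
  maraging steel: M = 1.73×10⁻³
  PEEK: M = 1.47×10⁻³
  tungsten: M = 1.05×10⁻³
Elm ranks first.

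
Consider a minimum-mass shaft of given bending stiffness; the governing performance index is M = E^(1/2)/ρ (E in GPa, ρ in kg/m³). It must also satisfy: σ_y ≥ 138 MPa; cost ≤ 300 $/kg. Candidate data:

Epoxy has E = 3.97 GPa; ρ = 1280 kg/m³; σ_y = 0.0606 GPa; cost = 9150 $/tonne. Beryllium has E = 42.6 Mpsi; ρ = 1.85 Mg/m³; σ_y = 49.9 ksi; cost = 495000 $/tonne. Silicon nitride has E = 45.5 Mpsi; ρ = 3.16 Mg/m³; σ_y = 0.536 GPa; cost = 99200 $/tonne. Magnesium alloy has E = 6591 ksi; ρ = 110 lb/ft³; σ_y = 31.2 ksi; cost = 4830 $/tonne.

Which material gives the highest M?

Screen on constraints: σ_y ≥ 138 MPa; cost ≤ 300 $/kg. Survivors: silicon nitride, magnesium alloy.
Convert each candidate to consistent units, then evaluate M:
  silicon nitride: E = 313.7 GPa, ρ = 3160 kg/m³
  magnesium alloy: E = 45.44 GPa, ρ = 1762 kg/m³
  silicon nitride: M = 5.61×10⁻³
  magnesium alloy: M = 3.83×10⁻³
Highest index: silicon nitride.

silicon nitride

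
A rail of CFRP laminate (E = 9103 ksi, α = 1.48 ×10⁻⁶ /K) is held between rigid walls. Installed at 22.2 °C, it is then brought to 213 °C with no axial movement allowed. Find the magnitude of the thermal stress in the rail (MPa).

17.7 MPa

E = 9103 ksi = 62.76 GPa.
ΔT = 190.8 K. Constrained thermal stress σ = E·α·ΔT = 62.76×10³ MPa × 1.48×10⁻⁶ × 190.8 = 17.7 MPa (compressive).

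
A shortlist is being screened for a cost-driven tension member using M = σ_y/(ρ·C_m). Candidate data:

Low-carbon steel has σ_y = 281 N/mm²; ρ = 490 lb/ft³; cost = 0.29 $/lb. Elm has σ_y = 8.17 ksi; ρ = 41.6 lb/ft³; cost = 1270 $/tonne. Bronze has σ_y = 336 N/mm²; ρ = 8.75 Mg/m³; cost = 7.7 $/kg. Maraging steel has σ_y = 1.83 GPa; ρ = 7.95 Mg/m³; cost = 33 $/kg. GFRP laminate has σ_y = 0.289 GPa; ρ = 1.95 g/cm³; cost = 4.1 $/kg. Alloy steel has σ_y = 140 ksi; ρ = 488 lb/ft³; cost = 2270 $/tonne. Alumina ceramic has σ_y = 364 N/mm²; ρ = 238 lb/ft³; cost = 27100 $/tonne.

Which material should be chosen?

After converting to SI:
  low-carbon steel: σ_y = 281.0 MPa, ρ = 7849 kg/m³, cost = 0.6393 $/kg
  elm: σ_y = 56.33 MPa, ρ = 666.4 kg/m³, cost = 1.270 $/kg
  bronze: σ_y = 336.0 MPa, ρ = 8750 kg/m³, cost = 7.700 $/kg
  maraging steel: σ_y = 1830 MPa, ρ = 7950 kg/m³, cost = 33.00 $/kg
  GFRP laminate: σ_y = 289.0 MPa, ρ = 1950 kg/m³, cost = 4.100 $/kg
  alloy steel: σ_y = 965.3 MPa, ρ = 7817 kg/m³, cost = 2.270 $/kg
  alumina ceramic: σ_y = 364.0 MPa, ρ = 3812 kg/m³, cost = 27.10 $/kg
  elm: M = 66.6 kN·m per $
  low-carbon steel: M = 56.0 kN·m per $
  alloy steel: M = 54.4 kN·m per $
  GFRP laminate: M = 36.1 kN·m per $
  maraging steel: M = 6.98 kN·m per $
  bronze: M = 4.99 kN·m per $
  alumina ceramic: M = 3.52 kN·m per $
Highest index: elm.

elm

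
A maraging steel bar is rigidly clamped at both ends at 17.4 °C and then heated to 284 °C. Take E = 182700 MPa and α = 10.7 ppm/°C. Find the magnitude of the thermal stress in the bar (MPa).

521 MPa

E = 182700 MPa = 182.7 GPa.
ΔT = 266.6 K. Constrained thermal stress σ = E·α·ΔT = 182.7×10³ MPa × 10.7×10⁻⁶ × 266.6 = 521 MPa (compressive).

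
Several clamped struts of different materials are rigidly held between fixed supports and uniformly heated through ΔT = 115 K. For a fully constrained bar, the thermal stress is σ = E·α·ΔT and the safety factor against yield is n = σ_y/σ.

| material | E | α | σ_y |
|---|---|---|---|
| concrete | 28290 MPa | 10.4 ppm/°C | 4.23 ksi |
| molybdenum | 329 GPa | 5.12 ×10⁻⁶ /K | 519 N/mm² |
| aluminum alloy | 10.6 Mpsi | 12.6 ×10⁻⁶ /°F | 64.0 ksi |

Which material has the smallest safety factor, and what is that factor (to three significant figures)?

Per material, after unit conversion:
  concrete: E = 28.29, α = 10.4, σ_y = 29.16 → σ = 33.8 MPa, n = 0.862
  molybdenum: E = 329.0, α = 5.12, σ_y = 519.0 → σ = 194 MPa, n = 2.68
  aluminum alloy: E = 73.08, α = 22.7, σ_y = 441.3 → σ = 191 MPa, n = 2.31
Concrete has the lowest safety factor, n = 0.862.

concrete, n = 0.862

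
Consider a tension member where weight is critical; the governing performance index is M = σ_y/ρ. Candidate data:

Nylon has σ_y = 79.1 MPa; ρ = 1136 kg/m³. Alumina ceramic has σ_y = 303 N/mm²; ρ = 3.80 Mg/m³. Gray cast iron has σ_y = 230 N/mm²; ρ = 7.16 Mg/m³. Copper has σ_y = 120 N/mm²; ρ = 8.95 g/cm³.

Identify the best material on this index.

alumina ceramic

In SI units:
  nylon: σ_y = 79.10 MPa, ρ = 1136 kg/m³
  alumina ceramic: σ_y = 303.0 MPa, ρ = 3800 kg/m³
  gray cast iron: σ_y = 230.0 MPa, ρ = 7160 kg/m³
  copper: σ_y = 120.0 MPa, ρ = 8950 kg/m³
  alumina ceramic: M = 79.7 kN·m/kg
  nylon: M = 69.6 kN·m/kg
  gray cast iron: M = 32.1 kN·m/kg
  copper: M = 13.4 kN·m/kg
Alumina ceramic has the largest M.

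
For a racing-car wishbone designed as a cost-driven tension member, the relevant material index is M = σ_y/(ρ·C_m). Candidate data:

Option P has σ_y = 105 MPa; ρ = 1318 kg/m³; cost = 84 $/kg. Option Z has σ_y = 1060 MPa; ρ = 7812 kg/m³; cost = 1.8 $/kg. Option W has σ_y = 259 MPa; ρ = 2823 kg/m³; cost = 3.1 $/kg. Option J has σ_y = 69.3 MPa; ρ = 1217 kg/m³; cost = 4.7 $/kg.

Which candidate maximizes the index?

option Z

Per-candidate index values:
  option Z: M = 75.4 kN·m per $
  option W: M = 29.6 kN·m per $
  option J: M = 12.1 kN·m per $
  option P: M = 0.948 kN·m per $
Option Z has the largest M.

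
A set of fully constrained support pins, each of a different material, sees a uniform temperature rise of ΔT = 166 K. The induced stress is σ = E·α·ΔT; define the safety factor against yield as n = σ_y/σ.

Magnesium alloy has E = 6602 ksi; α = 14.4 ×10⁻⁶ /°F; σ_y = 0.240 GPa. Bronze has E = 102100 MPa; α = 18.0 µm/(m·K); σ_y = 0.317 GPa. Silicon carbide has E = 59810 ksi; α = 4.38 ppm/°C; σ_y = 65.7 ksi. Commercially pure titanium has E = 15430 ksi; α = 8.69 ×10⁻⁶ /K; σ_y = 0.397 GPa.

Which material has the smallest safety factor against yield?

Per material, after unit conversion:
  magnesium alloy: E = 45.52, α = 25.9, σ_y = 240.0 → σ = 196 MPa, n = 1.23
  bronze: E = 102.1, α = 18.0, σ_y = 317.0 → σ = 305 MPa, n = 1.04
  silicon carbide: E = 412.4, α = 4.38, σ_y = 453.0 → σ = 300 MPa, n = 1.51
  commercially pure titanium: E = 106.4, α = 8.69, σ_y = 397.0 → σ = 153 MPa, n = 2.59
Smallest n: bronze with n = 1.04.

bronze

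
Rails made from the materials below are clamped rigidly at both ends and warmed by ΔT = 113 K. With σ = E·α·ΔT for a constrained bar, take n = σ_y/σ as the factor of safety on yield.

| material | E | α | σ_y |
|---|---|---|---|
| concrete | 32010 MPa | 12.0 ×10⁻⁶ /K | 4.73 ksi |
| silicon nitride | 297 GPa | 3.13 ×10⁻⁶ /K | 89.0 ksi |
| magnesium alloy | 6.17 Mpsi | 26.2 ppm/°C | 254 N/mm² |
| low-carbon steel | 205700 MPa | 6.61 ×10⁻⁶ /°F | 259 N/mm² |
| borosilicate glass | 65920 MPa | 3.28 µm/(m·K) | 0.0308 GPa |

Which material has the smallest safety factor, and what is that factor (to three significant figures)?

With everything in SI (GPa, ×10⁻⁶/K, MPa):
  concrete: E = 32.01, α = 12.0, σ_y = 32.61 → σ = 43.4 MPa, n = 0.751
  silicon nitride: E = 297.0, α = 3.13, σ_y = 613.6 → σ = 105 MPa, n = 5.84
  magnesium alloy: E = 42.54, α = 26.2, σ_y = 254.0 → σ = 126 MPa, n = 2.02
  low-carbon steel: E = 205.7, α = 11.9, σ_y = 259.0 → σ = 277 MPa, n = 0.937
  borosilicate glass: E = 65.92, α = 3.28, σ_y = 30.80 → σ = 24.4 MPa, n = 1.26
Smallest n: concrete with n = 0.751.

concrete, n = 0.751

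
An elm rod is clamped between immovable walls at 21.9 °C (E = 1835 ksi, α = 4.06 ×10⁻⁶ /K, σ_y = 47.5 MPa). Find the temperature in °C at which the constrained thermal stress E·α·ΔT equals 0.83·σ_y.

789 °C

E = 1835 ksi = 12.65 GPa.
E·α·ΔT = 39.42 MPa ⇒ ΔT = 39.42 / (12.65×10³ × 4.06×10⁻⁶) = 767.5 K.
T = 21.9 + 767.5 = 789.4 °C.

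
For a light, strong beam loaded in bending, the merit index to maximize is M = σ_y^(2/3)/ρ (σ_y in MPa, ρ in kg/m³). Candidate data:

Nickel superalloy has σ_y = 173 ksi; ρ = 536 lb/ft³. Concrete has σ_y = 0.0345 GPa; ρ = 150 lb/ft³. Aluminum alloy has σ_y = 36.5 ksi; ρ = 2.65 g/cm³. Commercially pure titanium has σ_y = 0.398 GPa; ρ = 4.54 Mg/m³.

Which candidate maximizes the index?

Putting every candidate on a common basis:
  nickel superalloy: σ_y = 1193 MPa, ρ = 8586 kg/m³
  concrete: σ_y = 34.50 MPa, ρ = 2403 kg/m³
  aluminum alloy: σ_y = 251.7 MPa, ρ = 2650 kg/m³
  commercially pure titanium: σ_y = 398.0 MPa, ρ = 4540 kg/m³
  aluminum alloy: M = 15.0×10⁻³
  nickel superalloy: M = 13.1×10⁻³
  commercially pure titanium: M = 11.9×10⁻³
  concrete: M = 4.41×10⁻³
Highest index: aluminum alloy.

aluminum alloy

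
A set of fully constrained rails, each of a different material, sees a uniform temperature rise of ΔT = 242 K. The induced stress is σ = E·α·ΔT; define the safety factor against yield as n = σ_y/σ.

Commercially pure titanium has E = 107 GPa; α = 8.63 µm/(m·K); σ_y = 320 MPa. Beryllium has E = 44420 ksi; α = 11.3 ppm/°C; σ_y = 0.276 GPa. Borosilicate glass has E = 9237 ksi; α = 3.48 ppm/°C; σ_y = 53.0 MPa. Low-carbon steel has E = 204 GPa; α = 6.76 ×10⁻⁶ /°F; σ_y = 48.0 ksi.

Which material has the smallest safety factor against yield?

beryllium

With everything in SI (GPa, ×10⁻⁶/K, MPa):
  commercially pure titanium: E = 107.0, α = 8.63, σ_y = 320.0 → σ = 223 MPa, n = 1.43
  beryllium: E = 306.3, α = 11.3, σ_y = 276.0 → σ = 838 MPa, n = 0.330
  borosilicate glass: E = 63.69, α = 3.48, σ_y = 53.00 → σ = 53.6 MPa, n = 0.988
  low-carbon steel: E = 204.0, α = 12.2, σ_y = 330.9 → σ = 601 MPa, n = 0.551
The minimum is beryllium at n = 0.330.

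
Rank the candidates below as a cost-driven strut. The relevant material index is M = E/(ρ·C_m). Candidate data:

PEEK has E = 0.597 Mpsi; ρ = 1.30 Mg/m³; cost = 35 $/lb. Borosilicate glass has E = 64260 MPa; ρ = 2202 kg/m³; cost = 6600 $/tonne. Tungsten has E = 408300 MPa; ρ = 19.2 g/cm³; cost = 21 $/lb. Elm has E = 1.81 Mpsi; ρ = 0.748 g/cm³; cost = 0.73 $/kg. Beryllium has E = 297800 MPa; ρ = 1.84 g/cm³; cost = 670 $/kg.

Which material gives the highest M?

elm

After converting to SI:
  PEEK: E = 4.116 GPa, ρ = 1300 kg/m³, cost = 77.16 $/kg
  borosilicate glass: E = 64.26 GPa, ρ = 2202 kg/m³, cost = 6.600 $/kg
  tungsten: E = 408.3 GPa, ρ = 19200 kg/m³, cost = 46.30 $/kg
  elm: E = 12.48 GPa, ρ = 748.0 kg/m³, cost = 0.7300 $/kg
  beryllium: E = 297.8 GPa, ρ = 1840 kg/m³, cost = 670.0 $/kg
  elm: M = 22.9 MN·m per $
  borosilicate glass: M = 4.42 MN·m per $
  tungsten: M = 0.459 MN·m per $
  beryllium: M = 0.242 MN·m per $
  PEEK: M = 0.0410 MN·m per $
Highest index: elm.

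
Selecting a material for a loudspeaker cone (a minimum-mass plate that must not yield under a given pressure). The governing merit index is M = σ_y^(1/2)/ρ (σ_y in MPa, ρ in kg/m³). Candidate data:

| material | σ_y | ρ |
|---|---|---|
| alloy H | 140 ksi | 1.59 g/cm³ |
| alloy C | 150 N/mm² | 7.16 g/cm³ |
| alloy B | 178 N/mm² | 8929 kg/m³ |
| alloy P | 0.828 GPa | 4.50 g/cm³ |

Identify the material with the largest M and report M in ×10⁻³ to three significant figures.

In SI units:
  alloy H: σ_y = 965.3 MPa, ρ = 1590 kg/m³
  alloy C: σ_y = 150.0 MPa, ρ = 7160 kg/m³
  alloy B: σ_y = 178.0 MPa, ρ = 8929 kg/m³
  alloy P: σ_y = 828.0 MPa, ρ = 4500 kg/m³
  alloy H: M = 19.5×10⁻³
  alloy P: M = 6.39×10⁻³
  alloy C: M = 1.71×10⁻³
  alloy B: M = 1.49×10⁻³
Alloy H has the largest M.

alloy H, M = 19.5×10⁻³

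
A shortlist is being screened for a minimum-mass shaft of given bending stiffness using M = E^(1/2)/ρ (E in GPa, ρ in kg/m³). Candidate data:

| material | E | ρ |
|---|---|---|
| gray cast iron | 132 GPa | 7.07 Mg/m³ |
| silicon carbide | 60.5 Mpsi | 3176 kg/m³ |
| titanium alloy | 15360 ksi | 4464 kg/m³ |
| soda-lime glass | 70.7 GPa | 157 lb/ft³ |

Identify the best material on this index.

silicon carbide

After converting to SI:
  gray cast iron: E = 132.0 GPa, ρ = 7070 kg/m³
  silicon carbide: E = 417.1 GPa, ρ = 3176 kg/m³
  titanium alloy: E = 105.9 GPa, ρ = 4464 kg/m³
  soda-lime glass: E = 70.70 GPa, ρ = 2515 kg/m³
  silicon carbide: M = 6.43×10⁻³
  soda-lime glass: M = 3.34×10⁻³
  titanium alloy: M = 2.31×10⁻³
  gray cast iron: M = 1.63×10⁻³
The maximum is for silicon carbide.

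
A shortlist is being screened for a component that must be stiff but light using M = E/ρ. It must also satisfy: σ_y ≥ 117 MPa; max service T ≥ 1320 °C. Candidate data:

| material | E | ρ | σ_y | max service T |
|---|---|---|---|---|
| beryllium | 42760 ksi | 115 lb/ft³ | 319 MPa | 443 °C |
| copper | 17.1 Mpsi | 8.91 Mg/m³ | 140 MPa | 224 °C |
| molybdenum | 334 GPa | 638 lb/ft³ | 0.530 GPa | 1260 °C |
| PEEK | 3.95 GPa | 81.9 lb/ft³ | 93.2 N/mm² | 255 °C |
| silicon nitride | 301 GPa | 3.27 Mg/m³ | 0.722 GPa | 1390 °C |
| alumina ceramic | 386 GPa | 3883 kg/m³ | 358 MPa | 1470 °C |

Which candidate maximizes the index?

alumina ceramic

Screen on constraints: σ_y ≥ 117 MPa; max service T ≥ 1320 °C. Survivors: silicon nitride, alumina ceramic.
Convert each candidate to consistent units, then evaluate M:
  silicon nitride: E = 301.0 GPa, ρ = 3270 kg/m³
  alumina ceramic: E = 386.0 GPa, ρ = 3883 kg/m³
  alumina ceramic: M = 99.4 MN·m/kg
  silicon nitride: M = 92.0 MN·m/kg
Highest index: alumina ceramic.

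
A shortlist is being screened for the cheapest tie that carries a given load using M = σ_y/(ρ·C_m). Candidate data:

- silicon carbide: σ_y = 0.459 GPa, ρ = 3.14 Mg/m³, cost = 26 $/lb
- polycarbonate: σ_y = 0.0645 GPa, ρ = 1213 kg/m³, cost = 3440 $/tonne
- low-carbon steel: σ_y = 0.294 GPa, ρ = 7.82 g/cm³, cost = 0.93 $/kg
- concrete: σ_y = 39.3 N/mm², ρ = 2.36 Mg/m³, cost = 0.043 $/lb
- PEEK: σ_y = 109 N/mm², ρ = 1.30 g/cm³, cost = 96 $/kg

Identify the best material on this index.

concrete

After converting to SI:
  silicon carbide: σ_y = 459.0 MPa, ρ = 3140 kg/m³, cost = 57.32 $/kg
  polycarbonate: σ_y = 64.50 MPa, ρ = 1213 kg/m³, cost = 3.440 $/kg
  low-carbon steel: σ_y = 294.0 MPa, ρ = 7820 kg/m³, cost = 0.9300 $/kg
  concrete: σ_y = 39.30 MPa, ρ = 2360 kg/m³, cost = 0.09480 $/kg
  PEEK: σ_y = 109.0 MPa, ρ = 1300 kg/m³, cost = 96.00 $/kg
  concrete: M = 176 kN·m per $
  low-carbon steel: M = 40.4 kN·m per $
  polycarbonate: M = 15.5 kN·m per $
  silicon carbide: M = 2.55 kN·m per $
  PEEK: M = 0.873 kN·m per $
Highest index: concrete.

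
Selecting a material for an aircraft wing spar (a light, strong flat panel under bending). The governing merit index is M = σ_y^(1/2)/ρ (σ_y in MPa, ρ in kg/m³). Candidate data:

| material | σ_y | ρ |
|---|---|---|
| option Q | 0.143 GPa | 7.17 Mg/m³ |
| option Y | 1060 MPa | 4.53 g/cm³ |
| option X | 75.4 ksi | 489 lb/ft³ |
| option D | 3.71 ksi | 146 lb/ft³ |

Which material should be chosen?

option Y

Putting every candidate on a common basis:
  option Q: σ_y = 143.0 MPa, ρ = 7170 kg/m³
  option Y: σ_y = 1060 MPa, ρ = 4530 kg/m³
  option X: σ_y = 519.9 MPa, ρ = 7833 kg/m³
  option D: σ_y = 25.58 MPa, ρ = 2339 kg/m³
  option Y: M = 7.19×10⁻³
  option X: M = 2.91×10⁻³
  option D: M = 2.16×10⁻³
  option Q: M = 1.67×10⁻³
Option Y has the largest M.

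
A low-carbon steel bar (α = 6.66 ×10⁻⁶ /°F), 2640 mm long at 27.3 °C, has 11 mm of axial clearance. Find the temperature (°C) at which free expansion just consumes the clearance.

α = 6.66×10⁻⁶/°F × 9/5 = 12.0×10⁻⁶/K.
α·L₀·ΔT = 11.0 mm ⇒ ΔT = 11.0 / (12.0×10⁻⁶ × 2640.0) = 347.6 K.
T = 27.3 + 347.6 = 374.9 °C.

375 °C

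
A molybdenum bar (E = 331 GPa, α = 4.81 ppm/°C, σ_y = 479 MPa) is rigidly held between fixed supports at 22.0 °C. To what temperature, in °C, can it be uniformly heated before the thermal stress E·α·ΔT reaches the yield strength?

E·α·ΔT = 479.0 MPa ⇒ ΔT = 479.0 / (331.0×10³ × 4.81×10⁻⁶) = 300.9 K.
T = 22.0 + 300.9 = 322.9 °C.

323 °C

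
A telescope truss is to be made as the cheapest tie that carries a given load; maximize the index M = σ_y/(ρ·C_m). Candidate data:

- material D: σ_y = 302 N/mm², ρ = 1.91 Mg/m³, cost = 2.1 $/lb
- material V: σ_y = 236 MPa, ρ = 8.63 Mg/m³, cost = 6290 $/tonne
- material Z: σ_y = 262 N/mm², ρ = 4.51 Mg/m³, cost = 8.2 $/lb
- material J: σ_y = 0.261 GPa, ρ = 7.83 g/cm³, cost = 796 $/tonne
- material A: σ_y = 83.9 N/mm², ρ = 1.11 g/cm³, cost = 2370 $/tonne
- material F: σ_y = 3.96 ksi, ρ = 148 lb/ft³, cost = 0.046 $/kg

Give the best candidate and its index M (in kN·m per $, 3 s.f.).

Normalizing units and computing the index:
  material D: σ_y = 302.0 MPa, ρ = 1910 kg/m³, cost = 4.630 $/kg
  material V: σ_y = 236.0 MPa, ρ = 8630 kg/m³, cost = 6.290 $/kg
  material Z: σ_y = 262.0 MPa, ρ = 4510 kg/m³, cost = 18.08 $/kg
  material J: σ_y = 261.0 MPa, ρ = 7830 kg/m³, cost = 0.7960 $/kg
  material A: σ_y = 83.90 MPa, ρ = 1110 kg/m³, cost = 2.370 $/kg
  material F: σ_y = 27.30 MPa, ρ = 2371 kg/m³, cost = 0.04600 $/kg
  material F: M = 250 kN·m per $
  material J: M = 41.9 kN·m per $
  material D: M = 34.2 kN·m per $
  material A: M = 31.9 kN·m per $
  material V: M = 4.35 kN·m per $
  material Z: M = 3.21 kN·m per $
Material F has the largest M.

material F, M = 250 kN·m per $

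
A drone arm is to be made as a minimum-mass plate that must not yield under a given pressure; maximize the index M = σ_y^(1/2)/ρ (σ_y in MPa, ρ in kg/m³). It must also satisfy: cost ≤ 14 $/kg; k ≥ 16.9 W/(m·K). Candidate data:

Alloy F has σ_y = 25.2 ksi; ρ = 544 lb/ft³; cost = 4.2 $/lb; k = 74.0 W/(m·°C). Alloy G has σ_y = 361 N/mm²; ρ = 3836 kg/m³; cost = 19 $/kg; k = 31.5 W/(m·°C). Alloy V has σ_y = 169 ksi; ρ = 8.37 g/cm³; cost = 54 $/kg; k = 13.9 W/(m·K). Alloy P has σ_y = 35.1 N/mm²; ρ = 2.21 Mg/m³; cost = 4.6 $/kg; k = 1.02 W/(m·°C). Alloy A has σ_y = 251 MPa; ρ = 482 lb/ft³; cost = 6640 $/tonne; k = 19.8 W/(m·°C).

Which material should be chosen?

alloy A

Screen on constraints: cost ≤ 14 $/kg; k ≥ 16.9 W/(m·K). Survivors: alloy F, alloy A.
In SI units:
  alloy F: σ_y = 173.7 MPa, ρ = 8714 kg/m³
  alloy A: σ_y = 251.0 MPa, ρ = 7721 kg/m³
  alloy A: M = 2.05×10⁻³
  alloy F: M = 1.51×10⁻³
Alloy A ranks first.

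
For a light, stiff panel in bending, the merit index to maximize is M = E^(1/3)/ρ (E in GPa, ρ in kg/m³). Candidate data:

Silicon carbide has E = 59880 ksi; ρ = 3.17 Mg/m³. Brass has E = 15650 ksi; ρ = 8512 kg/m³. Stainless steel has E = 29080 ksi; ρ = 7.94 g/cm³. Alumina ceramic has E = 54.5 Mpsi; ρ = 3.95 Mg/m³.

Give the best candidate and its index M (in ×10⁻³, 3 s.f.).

silicon carbide, M = 2.35×10⁻³

Normalizing units and computing the index:
  silicon carbide: E = 412.9 GPa, ρ = 3170 kg/m³
  brass: E = 107.9 GPa, ρ = 8512 kg/m³
  stainless steel: E = 200.5 GPa, ρ = 7940 kg/m³
  alumina ceramic: E = 375.8 GPa, ρ = 3950 kg/m³
  silicon carbide: M = 2.35×10⁻³
  alumina ceramic: M = 1.83×10⁻³
  stainless steel: M = 0.737×10⁻³
  brass: M = 0.559×10⁻³
The maximum is for silicon carbide.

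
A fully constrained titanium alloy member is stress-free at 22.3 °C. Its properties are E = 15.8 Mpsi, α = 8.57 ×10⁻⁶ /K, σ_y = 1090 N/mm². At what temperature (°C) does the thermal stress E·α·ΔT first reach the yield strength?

1190 °C

E = 15.8 Mpsi = 108.9 GPa.
σ_y = 1090 N/mm² = 1090 MPa.
E·α·ΔT = 1090 MPa ⇒ ΔT = 1090 / (108.9×10³ × 8.57×10⁻⁶) = 1168 K.
T = 22.3 + 1168 = 1190 °C.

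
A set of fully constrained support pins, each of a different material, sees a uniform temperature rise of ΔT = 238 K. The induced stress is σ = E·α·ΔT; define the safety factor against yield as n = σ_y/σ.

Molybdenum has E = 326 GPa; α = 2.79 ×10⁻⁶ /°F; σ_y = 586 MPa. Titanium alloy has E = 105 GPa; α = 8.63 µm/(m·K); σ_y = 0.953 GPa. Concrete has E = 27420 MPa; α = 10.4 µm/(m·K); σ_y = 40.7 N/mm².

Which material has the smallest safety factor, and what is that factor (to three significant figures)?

Converting E to GPa, α to ×10⁻⁶/K, σ_y to MPa, then σ and n for each:
  molybdenum: E = 326.0, α = 5.02, σ_y = 586.0 → σ = 390 MPa, n = 1.50
  titanium alloy: E = 105.0, α = 8.63, σ_y = 953.0 → σ = 216 MPa, n = 4.42
  concrete: E = 27.42, α = 10.4, σ_y = 40.70 → σ = 67.9 MPa, n = 0.600
Concrete has the lowest safety factor, n = 0.600.

concrete, n = 0.600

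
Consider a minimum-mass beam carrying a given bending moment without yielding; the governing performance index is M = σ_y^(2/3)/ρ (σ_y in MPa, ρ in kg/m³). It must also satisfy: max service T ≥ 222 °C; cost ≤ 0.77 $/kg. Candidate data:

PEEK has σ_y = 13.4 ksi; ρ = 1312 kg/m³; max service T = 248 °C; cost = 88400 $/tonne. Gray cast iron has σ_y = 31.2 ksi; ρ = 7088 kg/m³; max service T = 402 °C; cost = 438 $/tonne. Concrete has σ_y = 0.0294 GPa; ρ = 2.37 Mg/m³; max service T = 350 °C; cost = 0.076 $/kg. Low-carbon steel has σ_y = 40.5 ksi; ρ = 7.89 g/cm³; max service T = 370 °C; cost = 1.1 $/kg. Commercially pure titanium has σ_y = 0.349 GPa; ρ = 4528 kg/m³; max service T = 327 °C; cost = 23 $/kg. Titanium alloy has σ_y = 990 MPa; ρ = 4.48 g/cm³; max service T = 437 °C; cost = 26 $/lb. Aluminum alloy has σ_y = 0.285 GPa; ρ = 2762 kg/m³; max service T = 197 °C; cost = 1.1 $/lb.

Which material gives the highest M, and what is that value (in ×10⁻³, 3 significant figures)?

gray cast iron, M = 5.07×10⁻³

Screen on constraints: max service T ≥ 222 °C; cost ≤ 0.77 $/kg. Survivors: gray cast iron, concrete.
Convert each candidate to consistent units, then evaluate M:
  gray cast iron: σ_y = 215.1 MPa, ρ = 7088 kg/m³
  concrete: σ_y = 29.40 MPa, ρ = 2370 kg/m³
  gray cast iron: M = 5.07×10⁻³
  concrete: M = 4.02×10⁻³
The maximum is for gray cast iron.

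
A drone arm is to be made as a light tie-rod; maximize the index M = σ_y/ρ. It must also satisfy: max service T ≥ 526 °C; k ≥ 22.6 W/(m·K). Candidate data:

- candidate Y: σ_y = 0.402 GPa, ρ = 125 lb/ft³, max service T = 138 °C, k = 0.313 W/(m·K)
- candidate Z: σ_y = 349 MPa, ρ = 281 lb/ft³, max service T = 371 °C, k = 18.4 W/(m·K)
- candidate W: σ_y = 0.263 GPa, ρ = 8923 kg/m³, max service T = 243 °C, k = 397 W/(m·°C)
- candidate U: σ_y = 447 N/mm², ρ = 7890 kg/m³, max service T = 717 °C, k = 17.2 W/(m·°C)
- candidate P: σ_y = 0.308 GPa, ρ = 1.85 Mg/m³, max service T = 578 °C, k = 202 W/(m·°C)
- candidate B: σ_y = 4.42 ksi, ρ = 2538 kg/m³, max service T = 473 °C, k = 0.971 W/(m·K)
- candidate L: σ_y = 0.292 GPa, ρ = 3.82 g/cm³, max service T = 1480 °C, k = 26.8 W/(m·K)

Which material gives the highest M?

Screen on constraints: max service T ≥ 526 °C; k ≥ 22.6 W/(m·K). Survivors: candidate P, candidate L.
Convert each candidate to consistent units, then evaluate M:
  candidate P: σ_y = 308.0 MPa, ρ = 1850 kg/m³
  candidate L: σ_y = 292.0 MPa, ρ = 3820 kg/m³
  candidate P: M = 166 kN·m/kg
  candidate L: M = 76.4 kN·m/kg
The maximum is for candidate P.

candidate P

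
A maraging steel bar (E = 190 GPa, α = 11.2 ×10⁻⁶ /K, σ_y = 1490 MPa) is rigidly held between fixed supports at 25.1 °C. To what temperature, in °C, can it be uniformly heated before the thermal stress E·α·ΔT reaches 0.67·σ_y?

494 °C

E·α·ΔT = 998.3 MPa ⇒ ΔT = 998.3 / (190.0×10³ × 11.2×10⁻⁶) = 469.1 K.
T = 25.1 + 469.1 = 494.2 °C.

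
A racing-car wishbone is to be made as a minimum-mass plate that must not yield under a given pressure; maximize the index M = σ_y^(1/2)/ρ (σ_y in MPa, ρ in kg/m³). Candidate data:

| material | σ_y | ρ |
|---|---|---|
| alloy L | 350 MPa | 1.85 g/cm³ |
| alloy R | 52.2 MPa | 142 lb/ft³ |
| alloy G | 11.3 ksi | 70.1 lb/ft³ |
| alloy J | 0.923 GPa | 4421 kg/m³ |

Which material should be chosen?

alloy L

Putting every candidate on a common basis:
  alloy L: σ_y = 350.0 MPa, ρ = 1850 kg/m³
  alloy R: σ_y = 52.20 MPa, ρ = 2275 kg/m³
  alloy G: σ_y = 77.91 MPa, ρ = 1123 kg/m³
  alloy J: σ_y = 923.0 MPa, ρ = 4421 kg/m³
  alloy L: M = 10.1×10⁻³
  alloy G: M = 7.86×10⁻³
  alloy J: M = 6.87×10⁻³
  alloy R: M = 3.18×10⁻³
The maximum is for alloy L.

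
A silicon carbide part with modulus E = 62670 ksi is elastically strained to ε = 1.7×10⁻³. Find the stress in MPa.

735 MPa

E = 62670 ksi = 432.1 GPa.
σ = E·ε = 432100 MPa × 1.7×10⁻³ = 735 MPa.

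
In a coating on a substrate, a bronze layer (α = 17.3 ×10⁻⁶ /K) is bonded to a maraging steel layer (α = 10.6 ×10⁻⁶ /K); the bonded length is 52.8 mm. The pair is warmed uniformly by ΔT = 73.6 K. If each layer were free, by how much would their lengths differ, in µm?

Δα = |17.3 − 10.6|×10⁻⁶/K = 6.70×10⁻⁶/K.
ΔL_mismatch = Δα·L·ΔT = 6.70×10⁻⁶ × 52.8 mm × 73.6 K = 26.0 µm.

26.0 µm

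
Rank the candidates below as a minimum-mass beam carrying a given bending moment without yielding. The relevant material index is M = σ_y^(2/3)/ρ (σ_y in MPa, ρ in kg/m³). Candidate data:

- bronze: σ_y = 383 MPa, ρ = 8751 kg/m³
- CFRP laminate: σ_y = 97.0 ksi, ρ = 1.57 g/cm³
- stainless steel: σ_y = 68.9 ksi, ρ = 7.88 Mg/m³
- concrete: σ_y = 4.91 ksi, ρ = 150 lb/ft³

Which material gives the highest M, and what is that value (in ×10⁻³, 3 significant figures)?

CFRP laminate, M = 48.7×10⁻³

Putting every candidate on a common basis:
  bronze: σ_y = 383.0 MPa, ρ = 8751 kg/m³
  CFRP laminate: σ_y = 668.8 MPa, ρ = 1570 kg/m³
  stainless steel: σ_y = 475.0 MPa, ρ = 7880 kg/m³
  concrete: σ_y = 33.85 MPa, ρ = 2403 kg/m³
  CFRP laminate: M = 48.7×10⁻³
  stainless steel: M = 7.73×10⁻³
  bronze: M = 6.03×10⁻³
  concrete: M = 4.36×10⁻³
The maximum is for CFRP laminate.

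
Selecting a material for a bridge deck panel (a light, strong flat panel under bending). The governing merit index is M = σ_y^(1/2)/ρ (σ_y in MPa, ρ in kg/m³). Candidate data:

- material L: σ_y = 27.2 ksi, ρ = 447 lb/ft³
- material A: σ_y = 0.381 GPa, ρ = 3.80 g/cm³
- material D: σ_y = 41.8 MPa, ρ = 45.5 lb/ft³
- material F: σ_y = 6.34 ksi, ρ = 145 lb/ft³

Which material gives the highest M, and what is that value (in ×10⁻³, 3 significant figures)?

material D, M = 8.87×10⁻³

In SI units:
  material L: σ_y = 187.5 MPa, ρ = 7160 kg/m³
  material A: σ_y = 381.0 MPa, ρ = 3800 kg/m³
  material D: σ_y = 41.80 MPa, ρ = 728.8 kg/m³
  material F: σ_y = 43.71 MPa, ρ = 2323 kg/m³
  material D: M = 8.87×10⁻³
  material A: M = 5.14×10⁻³
  material F: M = 2.85×10⁻³
  material L: M = 1.91×10⁻³
Material D ranks first.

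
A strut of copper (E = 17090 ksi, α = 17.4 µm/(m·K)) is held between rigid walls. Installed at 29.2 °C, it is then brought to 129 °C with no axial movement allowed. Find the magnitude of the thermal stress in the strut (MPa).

E = 17090 ksi = 117.8 GPa.
ΔT = 99.80 K. Constrained thermal stress σ = E·α·ΔT = 117.8×10³ MPa × 17.4×10⁻⁶ × 99.80 = 205 MPa (compressive).

205 MPa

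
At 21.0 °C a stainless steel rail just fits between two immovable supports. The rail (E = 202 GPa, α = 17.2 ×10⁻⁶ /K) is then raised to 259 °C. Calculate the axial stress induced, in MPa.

ΔT = 238.0 K. Constrained thermal stress σ = E·α·ΔT = 202.0×10³ MPa × 17.2×10⁻⁶ × 238.0 = 827 MPa (compressive).

827 MPa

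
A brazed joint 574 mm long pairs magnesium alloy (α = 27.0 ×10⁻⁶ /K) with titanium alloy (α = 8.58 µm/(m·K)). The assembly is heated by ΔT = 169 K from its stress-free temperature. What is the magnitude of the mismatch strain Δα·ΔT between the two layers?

3.11×10⁻³

Δα = |27.0 − 8.58|×10⁻⁶/K = 18.4×10⁻⁶/K.
Mismatch strain = Δα·ΔT = 18.4×10⁻⁶ × 169.0 = 3.11×10⁻³.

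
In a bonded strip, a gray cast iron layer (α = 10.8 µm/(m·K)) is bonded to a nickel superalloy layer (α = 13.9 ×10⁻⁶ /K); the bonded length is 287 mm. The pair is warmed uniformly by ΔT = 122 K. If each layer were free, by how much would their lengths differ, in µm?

Δα = |10.8 − 13.9|×10⁻⁶/K = 3.10×10⁻⁶/K.
ΔL_mismatch = Δα·L·ΔT = 3.10×10⁻⁶ × 287.0 mm × 122.0 K = 109 µm.

109 µm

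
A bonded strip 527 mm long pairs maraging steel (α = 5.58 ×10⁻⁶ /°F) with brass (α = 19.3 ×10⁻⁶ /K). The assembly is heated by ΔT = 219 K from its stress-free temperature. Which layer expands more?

brass

maraging steel: α = 5.58×10⁻⁶/°F × 9/5 = 10.0×10⁻⁶/K.
α(maraging steel) = 10.0×10⁻⁶/K vs α(brass) = 19.3×10⁻⁶/K.
Higher α expands more for the same ΔT: brass.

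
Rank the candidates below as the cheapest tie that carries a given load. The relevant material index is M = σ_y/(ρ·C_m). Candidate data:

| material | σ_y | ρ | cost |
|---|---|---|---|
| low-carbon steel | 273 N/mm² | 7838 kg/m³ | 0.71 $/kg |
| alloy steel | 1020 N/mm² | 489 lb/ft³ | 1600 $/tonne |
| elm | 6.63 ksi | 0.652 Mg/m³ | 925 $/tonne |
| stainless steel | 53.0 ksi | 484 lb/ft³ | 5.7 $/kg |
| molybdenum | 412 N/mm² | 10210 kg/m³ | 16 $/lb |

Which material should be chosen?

alloy steel

Normalizing units and computing the index:
  low-carbon steel: σ_y = 273.0 MPa, ρ = 7838 kg/m³, cost = 0.7100 $/kg
  alloy steel: σ_y = 1020 MPa, ρ = 7833 kg/m³, cost = 1.600 $/kg
  elm: σ_y = 45.71 MPa, ρ = 652.0 kg/m³, cost = 0.9250 $/kg
  stainless steel: σ_y = 365.4 MPa, ρ = 7753 kg/m³, cost = 5.700 $/kg
  molybdenum: σ_y = 412.0 MPa, ρ = 10210 kg/m³, cost = 35.27 $/kg
  alloy steel: M = 81.4 kN·m per $
  elm: M = 75.8 kN·m per $
  low-carbon steel: M = 49.1 kN·m per $
  stainless steel: M = 8.27 kN·m per $
  molybdenum: M = 1.14 kN·m per $
Alloy steel ranks first.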